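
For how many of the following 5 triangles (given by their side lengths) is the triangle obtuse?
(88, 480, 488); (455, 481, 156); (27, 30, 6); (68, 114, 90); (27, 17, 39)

(88,480,488): 88²+480² = 238144 = 488² → right
(455,481,156): 156²+455² = 231361 = 481² → right
(27,30,6): 6²+27² = 765 < 900 = 30² → obtuse
(68,114,90): 68²+90² = 12724 < 12996 = 114² → obtuse
(27,17,39): 17²+27² = 1018 < 1521 = 39² → obtuse
3 of the 5 are obtuse.

3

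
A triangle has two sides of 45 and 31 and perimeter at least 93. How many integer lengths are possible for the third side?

59

Triangle inequality: 14 < x < 76. Perimeter ≥ 93 gives x ≥ 93 − 45 − 31 = 17.
So 17 ≤ x < 76; integers 17 through 75: 59 values.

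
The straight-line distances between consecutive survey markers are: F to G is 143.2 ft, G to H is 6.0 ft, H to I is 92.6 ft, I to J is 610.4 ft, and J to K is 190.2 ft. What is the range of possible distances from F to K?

The maximum is all hops collinear in one direction: 143.2 + 6.0 + 92.6 + 610.4 + 190.2 = 1042.4.
The longest hop is 610.4; the others sum to 432.0. Folding the others back against it leaves at least 610.4 − 432.0 = 178.4.

178.4 ≤ FK ≤ 1042.4 ft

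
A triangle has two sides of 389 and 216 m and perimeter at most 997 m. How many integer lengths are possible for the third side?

Triangle inequality: 173 < x < 605. Perimeter ≤ 997 gives x ≤ 997 − 389 − 216 = 392.
So 173 < x ≤ 392; integers 174 through 392: 219 values.

219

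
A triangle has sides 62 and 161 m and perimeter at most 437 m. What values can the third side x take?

Triangle inequality alone gives 99 < x < 223.
The perimeter condition gives x ≤ 437 − 62 − 161 = 214.
Intersecting the two: 99 < x ≤ 214.

99 < x ≤ 214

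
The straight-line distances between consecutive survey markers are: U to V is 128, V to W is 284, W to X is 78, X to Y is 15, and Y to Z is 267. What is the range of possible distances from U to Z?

0 ≤ UZ ≤ 772

The maximum is all hops collinear in one direction: 128 + 284 + 78 + 15 + 267 = 772.
The longest hop is 284; the others sum to 488. Since 284 ≤ 488, the path can fold back on itself completely, so the minimum distance is 0.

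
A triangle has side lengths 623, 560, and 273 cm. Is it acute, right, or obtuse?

right

Compare the square of the longest side to the sum of squares of the other two: 273² + 560² = 388129 = 623².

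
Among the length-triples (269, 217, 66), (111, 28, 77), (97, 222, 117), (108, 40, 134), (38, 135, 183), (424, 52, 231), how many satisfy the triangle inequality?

2

(66,217,269): 66+217 > 269 → valid
(28,77,111): 28+77 ≤ 111 → not valid
(97,117,222): 97+117 ≤ 222 → not valid
(40,108,134): 40+108 > 134 → valid
(38,135,183): 38+135 ≤ 183 → not valid
(52,231,424): 52+231 ≤ 424 → not valid
2 of the 6 triples form a triangle.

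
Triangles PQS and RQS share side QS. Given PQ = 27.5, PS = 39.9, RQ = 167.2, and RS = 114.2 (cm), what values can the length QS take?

From triangle PQS: |27.5 − 39.9| < QS < 27.5 + 39.9, i.e. 12.4 < QS < 67.4.
From triangle RQS: 53.0 < QS < 281.4.
Both must hold, so QS lies in the intersection.

53.0 < QS < 67.4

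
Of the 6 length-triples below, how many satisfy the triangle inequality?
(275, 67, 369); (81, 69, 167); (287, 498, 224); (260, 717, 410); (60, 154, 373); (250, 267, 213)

(67,275,369): 67+275 ≤ 369 → not valid
(69,81,167): 69+81 ≤ 167 → not valid
(224,287,498): 224+287 > 498 → valid
(260,410,717): 260+410 ≤ 717 → not valid
(60,154,373): 60+154 ≤ 373 → not valid
(213,250,267): 213+250 > 267 → valid
2 of the 6 triples form a triangle.

2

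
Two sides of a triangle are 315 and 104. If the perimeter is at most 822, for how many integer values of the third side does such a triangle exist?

192

Triangle inequality: 211 < x < 419. Perimeter ≤ 822 gives x ≤ 822 − 315 − 104 = 403.
So 211 < x ≤ 403; integers 212 through 403: 192 values.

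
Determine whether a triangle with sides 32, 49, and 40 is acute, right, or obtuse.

acute

Compare the square of the longest side to the sum of squares of the other two: 32² + 40² = 2624 > 2401 = 49².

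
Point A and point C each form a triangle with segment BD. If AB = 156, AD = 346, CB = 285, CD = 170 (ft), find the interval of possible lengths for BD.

190 < BD < 455

From triangle ABD: |156 − 346| < BD < 156 + 346, i.e. 190 < BD < 502.
From triangle CBD: 115 < BD < 455.
Both must hold, so BD lies in the intersection.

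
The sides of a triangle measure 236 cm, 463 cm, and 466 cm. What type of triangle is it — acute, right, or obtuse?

acute

Compare the square of the longest side to the sum of squares of the other two: 236² + 463² = 270065 > 217156 = 466².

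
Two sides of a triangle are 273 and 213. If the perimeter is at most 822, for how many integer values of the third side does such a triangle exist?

276

Triangle inequality: 60 < x < 486. Perimeter ≤ 822 gives x ≤ 822 − 273 − 213 = 336.
So 60 < x ≤ 336; integers 61 through 336: 276 values.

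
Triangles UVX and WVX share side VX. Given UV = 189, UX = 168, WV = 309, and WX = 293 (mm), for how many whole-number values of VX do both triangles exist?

From triangle UVX: 21 < VX < 357.
From triangle WVX: 16 < VX < 602.
Intersection: 21 < VX < 357, so integers 22 through 356: 335 values.

335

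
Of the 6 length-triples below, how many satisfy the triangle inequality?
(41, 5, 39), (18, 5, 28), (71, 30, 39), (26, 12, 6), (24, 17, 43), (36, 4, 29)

(5,39,41): 5+39 > 41 → valid
(5,18,28): 5+18 ≤ 28 → not valid
(30,39,71): 30+39 ≤ 71 → not valid
(6,12,26): 6+12 ≤ 26 → not valid
(17,24,43): 17+24 ≤ 43 → not valid
(4,29,36): 4+29 ≤ 36 → not valid
1 of the 6 triples forms a triangle.

1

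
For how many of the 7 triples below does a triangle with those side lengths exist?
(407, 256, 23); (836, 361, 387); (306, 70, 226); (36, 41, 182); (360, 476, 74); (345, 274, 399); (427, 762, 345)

2

(23,256,407): 23+256 ≤ 407 → not valid
(361,387,836): 361+387 ≤ 836 → not valid
(70,226,306): 70+226 ≤ 306 → not valid
(36,41,182): 36+41 ≤ 182 → not valid
(74,360,476): 74+360 ≤ 476 → not valid
(274,345,399): 274+345 > 399 → valid
(345,427,762): 345+427 > 762 → valid
2 of the 7 triples form a triangle.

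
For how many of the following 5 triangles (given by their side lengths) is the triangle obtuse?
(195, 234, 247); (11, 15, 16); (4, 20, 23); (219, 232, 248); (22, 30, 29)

(195,234,247): 195²+234² = 92781 > 61009 = 247² → acute
(11,15,16): 11²+15² = 346 > 256 = 16² → acute
(4,20,23): 4²+20² = 416 < 529 = 23² → obtuse
(219,232,248): 219²+232² = 101785 > 61504 = 248² → acute
(22,30,29): 22²+29² = 1325 > 900 = 30² → acute
1 of the 5 is obtuse.

1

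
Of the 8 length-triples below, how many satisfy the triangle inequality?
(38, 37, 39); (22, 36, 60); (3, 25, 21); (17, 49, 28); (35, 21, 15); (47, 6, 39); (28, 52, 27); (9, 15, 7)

(37,38,39): 37+38 > 39 → valid
(22,36,60): 22+36 ≤ 60 → not valid
(3,21,25): 3+21 ≤ 25 → not valid
(17,28,49): 17+28 ≤ 49 → not valid
(15,21,35): 15+21 > 35 → valid
(6,39,47): 6+39 ≤ 47 → not valid
(27,28,52): 27+28 > 52 → valid
(7,9,15): 7+9 > 15 → valid
4 of the 8 triples form a triangle.

4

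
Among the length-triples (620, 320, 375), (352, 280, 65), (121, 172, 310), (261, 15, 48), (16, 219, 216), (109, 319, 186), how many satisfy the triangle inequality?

2

(320,375,620): 320+375 > 620 → valid
(65,280,352): 65+280 ≤ 352 → not valid
(121,172,310): 121+172 ≤ 310 → not valid
(15,48,261): 15+48 ≤ 261 → not valid
(16,216,219): 16+216 > 219 → valid
(109,186,319): 109+186 ≤ 319 → not valid
2 of the 6 triples form a triangle.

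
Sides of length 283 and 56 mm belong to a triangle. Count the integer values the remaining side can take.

111

The third side lies in the open interval (227, 339).
Integers from 228 to 338 inclusive: 338 − 228 + 1 = 111.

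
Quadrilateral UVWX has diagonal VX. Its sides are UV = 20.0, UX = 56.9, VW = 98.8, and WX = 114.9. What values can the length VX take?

36.9 < VX < 76.9

From triangle UVX: |20.0 − 56.9| < VX < 20.0 + 56.9, i.e. 36.9 < VX < 76.9.
From triangle WVX: 16.1 < VX < 213.7.
Both must hold, so VX lies in the intersection.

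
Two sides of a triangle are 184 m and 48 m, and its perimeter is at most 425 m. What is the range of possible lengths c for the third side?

Triangle inequality alone gives 136 < c < 232.
The perimeter condition gives c ≤ 425 − 184 − 48 = 193.
Intersecting the two: 136 < c ≤ 193.

136 < c ≤ 193 m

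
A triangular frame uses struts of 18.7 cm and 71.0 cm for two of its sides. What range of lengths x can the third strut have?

52.3 < x < 89.7 (cm)

By the triangle inequality, x must be less than 18.7 + 71.0 = 89.7 and greater than |18.7 − 71.0| = 52.3.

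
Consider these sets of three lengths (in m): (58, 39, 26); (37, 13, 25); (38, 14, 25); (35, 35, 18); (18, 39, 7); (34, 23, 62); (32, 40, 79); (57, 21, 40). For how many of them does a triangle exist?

5

(26,39,58): 26+39 > 58 → valid
(13,25,37): 13+25 > 37 → valid
(14,25,38): 14+25 > 38 → valid
(18,35,35): 18+35 > 35 → valid
(7,18,39): 7+18 ≤ 39 → not valid
(23,34,62): 23+34 ≤ 62 → not valid
(32,40,79): 32+40 ≤ 79 → not valid
(21,40,57): 21+40 > 57 → valid
5 of the 8 triples form a triangle.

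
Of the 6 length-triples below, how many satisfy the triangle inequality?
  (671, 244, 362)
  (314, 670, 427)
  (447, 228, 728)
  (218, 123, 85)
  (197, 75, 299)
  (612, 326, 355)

(244,362,671): 244+362 ≤ 671 → not valid
(314,427,670): 314+427 > 670 → valid
(228,447,728): 228+447 ≤ 728 → not valid
(85,123,218): 85+123 ≤ 218 → not valid
(75,197,299): 75+197 ≤ 299 → not valid
(326,355,612): 326+355 > 612 → valid
2 of the 6 triples form a triangle.

2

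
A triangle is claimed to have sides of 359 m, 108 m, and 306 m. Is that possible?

The longest side is 359, and the other two sum to 414.
Since 414 > 359, the triangle inequality holds.

Yes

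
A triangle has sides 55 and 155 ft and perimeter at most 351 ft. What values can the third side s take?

100 < s ≤ 141

Triangle inequality alone gives 100 < s < 210.
The perimeter condition gives s ≤ 351 − 55 − 155 = 141.
Intersecting the two: 100 < s ≤ 141.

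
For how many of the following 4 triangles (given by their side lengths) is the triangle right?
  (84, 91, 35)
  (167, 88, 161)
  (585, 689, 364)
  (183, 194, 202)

2

(84,91,35): 35²+84² = 8281 = 91² → right
(167,88,161): 88²+161² = 33665 > 27889 = 167² → acute
(585,689,364): 364²+585² = 474721 = 689² → right
(183,194,202): 183²+194² = 71125 > 40804 = 202² → acute
2 of the 4 are right.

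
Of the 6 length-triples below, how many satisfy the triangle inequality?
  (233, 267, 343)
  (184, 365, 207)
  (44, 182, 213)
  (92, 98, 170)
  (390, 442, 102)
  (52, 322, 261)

(233,267,343): 233+267 > 343 → valid
(184,207,365): 184+207 > 365 → valid
(44,182,213): 44+182 > 213 → valid
(92,98,170): 92+98 > 170 → valid
(102,390,442): 102+390 > 442 → valid
(52,261,322): 52+261 ≤ 322 → not valid
5 of the 6 triples form a triangle.

5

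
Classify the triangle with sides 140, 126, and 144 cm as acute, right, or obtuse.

Compare the square of the longest side to the sum of squares of the other two: 126² + 140² = 35476 > 20736 = 144².

acute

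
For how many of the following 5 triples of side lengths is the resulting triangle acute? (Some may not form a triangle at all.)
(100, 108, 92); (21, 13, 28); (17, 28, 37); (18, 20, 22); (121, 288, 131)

2

(100,108,92): 92²+100² = 18464 > 11664 = 108² → acute
(21,13,28): 13²+21² = 610 < 784 = 28² → obtuse
(17,28,37): 17²+28² = 1073 < 1369 = 37² → obtuse
(18,20,22): 18²+20² = 724 > 484 = 22² → acute
(121,288,131): 121+131 ≤ 288, not a triangle
2 of the 5 are acute.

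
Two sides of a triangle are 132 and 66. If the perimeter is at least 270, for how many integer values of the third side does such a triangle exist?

Triangle inequality: 66 < x < 198. Perimeter ≥ 270 gives x ≥ 270 − 132 − 66 = 72.
So 72 ≤ x < 198; integers 72 through 197: 126 values.

126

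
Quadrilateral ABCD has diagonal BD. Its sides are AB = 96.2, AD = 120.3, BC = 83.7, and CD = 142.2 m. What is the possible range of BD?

58.5 < BD < 216.5

From triangle ABD: |96.2 − 120.3| < BD < 96.2 + 120.3, i.e. 24.1 < BD < 216.5.
From triangle CBD: 58.5 < BD < 225.9.
Both must hold, so BD lies in the intersection.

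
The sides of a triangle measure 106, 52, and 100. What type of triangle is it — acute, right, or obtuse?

acute

Compare the square of the longest side to the sum of squares of the other two: 52² + 100² = 12704 > 11236 = 106².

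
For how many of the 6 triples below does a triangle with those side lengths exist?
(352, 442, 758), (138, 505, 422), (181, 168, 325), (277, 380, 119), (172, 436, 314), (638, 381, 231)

(352,442,758): 352+442 > 758 → valid
(138,422,505): 138+422 > 505 → valid
(168,181,325): 168+181 > 325 → valid
(119,277,380): 119+277 > 380 → valid
(172,314,436): 172+314 > 436 → valid
(231,381,638): 231+381 ≤ 638 → not valid
5 of the 6 triples form a triangle.

5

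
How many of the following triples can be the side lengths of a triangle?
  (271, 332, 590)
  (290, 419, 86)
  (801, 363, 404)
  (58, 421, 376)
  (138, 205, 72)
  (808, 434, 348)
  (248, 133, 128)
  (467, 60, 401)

4

(271,332,590): 271+332 > 590 → valid
(86,290,419): 86+290 ≤ 419 → not valid
(363,404,801): 363+404 ≤ 801 → not valid
(58,376,421): 58+376 > 421 → valid
(72,138,205): 72+138 > 205 → valid
(348,434,808): 348+434 ≤ 808 → not valid
(128,133,248): 128+133 > 248 → valid
(60,401,467): 60+401 ≤ 467 → not valid
4 of the 8 triples form a triangle.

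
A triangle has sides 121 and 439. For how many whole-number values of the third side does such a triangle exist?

241

The third side lies in the open interval (318, 560).
Integers from 319 to 559 inclusive: 559 − 319 + 1 = 241.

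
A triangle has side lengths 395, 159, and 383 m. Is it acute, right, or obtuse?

acute

Compare the square of the longest side to the sum of squares of the other two: 159² + 383² = 171970 > 156025 = 395².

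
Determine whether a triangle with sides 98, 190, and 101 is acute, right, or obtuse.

Compare the square of the longest side to the sum of squares of the other two: 98² + 101² = 19805 < 36100 = 190².

obtuse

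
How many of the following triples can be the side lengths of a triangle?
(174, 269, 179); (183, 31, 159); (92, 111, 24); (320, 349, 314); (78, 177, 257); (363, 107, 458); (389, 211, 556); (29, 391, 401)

(174,179,269): 174+179 > 269 → valid
(31,159,183): 31+159 > 183 → valid
(24,92,111): 24+92 > 111 → valid
(314,320,349): 314+320 > 349 → valid
(78,177,257): 78+177 ≤ 257 → not valid
(107,363,458): 107+363 > 458 → valid
(211,389,556): 211+389 > 556 → valid
(29,391,401): 29+391 > 401 → valid
7 of the 8 triples form a triangle.

7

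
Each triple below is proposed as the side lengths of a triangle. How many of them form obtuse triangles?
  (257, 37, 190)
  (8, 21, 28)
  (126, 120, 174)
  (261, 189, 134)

2

(257,37,190): 37+190 ≤ 257, not a triangle
(8,21,28): 8²+21² = 505 < 784 = 28² → obtuse
(126,120,174): 120²+126² = 30276 = 174² → right
(261,189,134): 134²+189² = 53677 < 68121 = 261² → obtuse
2 of the 4 are obtuse.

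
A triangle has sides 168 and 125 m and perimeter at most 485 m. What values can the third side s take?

43 < s ≤ 192

Triangle inequality alone gives 43 < s < 293.
The perimeter condition gives s ≤ 485 − 168 − 125 = 192.
Intersecting the two: 43 < s ≤ 192.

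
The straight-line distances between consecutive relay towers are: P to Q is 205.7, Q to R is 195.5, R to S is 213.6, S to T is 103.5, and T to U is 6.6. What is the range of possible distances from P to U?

The maximum is all hops collinear in one direction: 205.7 + 195.5 + 213.6 + 103.5 + 6.6 = 724.9.
The longest hop is 213.6; the others sum to 511.3. Since 213.6 ≤ 511.3, the path can fold back on itself completely, so the minimum distance is 0.

0 ≤ PU ≤ 724.9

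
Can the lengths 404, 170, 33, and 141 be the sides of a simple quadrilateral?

No

For a quadrilateral, each side must be shorter than the sum of the others.
Here the longest side is 404, but the remaining 3 sides sum to only 344.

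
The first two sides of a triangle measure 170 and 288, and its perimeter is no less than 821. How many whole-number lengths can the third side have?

95

Triangle inequality: 118 < x < 458. Perimeter ≥ 821 gives x ≥ 821 − 170 − 288 = 363.
So 363 ≤ x < 458; integers 363 through 457: 95 values.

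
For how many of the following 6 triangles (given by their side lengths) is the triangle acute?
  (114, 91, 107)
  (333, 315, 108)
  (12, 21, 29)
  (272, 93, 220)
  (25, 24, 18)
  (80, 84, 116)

(114,91,107): 91²+107² = 19730 > 12996 = 114² → acute
(333,315,108): 108²+315² = 110889 = 333² → right
(12,21,29): 12²+21² = 585 < 841 = 29² → obtuse
(272,93,220): 93²+220² = 57049 < 73984 = 272² → obtuse
(25,24,18): 18²+24² = 900 > 625 = 25² → acute
(80,84,116): 80²+84² = 13456 = 116² → right
2 of the 6 are acute.

2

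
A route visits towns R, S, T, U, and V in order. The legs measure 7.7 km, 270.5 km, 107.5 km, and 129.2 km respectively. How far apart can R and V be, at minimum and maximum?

26.1 ≤ RV ≤ 514.9 km

The maximum is all hops collinear in one direction: 7.7 + 270.5 + 107.5 + 129.2 = 514.9.
The longest hop is 270.5; the others sum to 244.4. Folding the others back against it leaves at least 270.5 − 244.4 = 26.1.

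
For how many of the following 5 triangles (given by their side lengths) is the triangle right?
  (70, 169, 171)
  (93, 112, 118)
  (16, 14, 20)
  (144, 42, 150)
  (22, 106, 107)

1

(70,169,171): 70²+169² = 33461 > 29241 = 171² → acute
(93,112,118): 93²+112² = 21193 > 13924 = 118² → acute
(16,14,20): 14²+16² = 452 > 400 = 20² → acute
(144,42,150): 42²+144² = 22500 = 150² → right
(22,106,107): 22²+106² = 11720 > 11449 = 107² → acute
1 of the 5 is right.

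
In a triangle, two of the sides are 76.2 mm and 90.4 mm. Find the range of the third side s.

14.2 < s < 166.6

By the triangle inequality, s must be less than 76.2 + 90.4 = 166.6 and greater than |76.2 − 90.4| = 14.2.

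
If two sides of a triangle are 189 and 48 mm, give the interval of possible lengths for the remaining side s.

141 < s < 237 (mm)

By the triangle inequality, s must be less than 189 + 48 = 237 and greater than |189 − 48| = 141.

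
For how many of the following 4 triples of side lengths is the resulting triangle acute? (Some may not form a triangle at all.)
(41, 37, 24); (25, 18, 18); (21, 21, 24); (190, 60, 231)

(41,37,24): 24²+37² = 1945 > 1681 = 41² → acute
(25,18,18): 18²+18² = 648 > 625 = 25² → acute
(21,21,24): 21²+21² = 882 > 576 = 24² → acute
(190,60,231): 60²+190² = 39700 < 53361 = 231² → obtuse
3 of the 4 are acute.

3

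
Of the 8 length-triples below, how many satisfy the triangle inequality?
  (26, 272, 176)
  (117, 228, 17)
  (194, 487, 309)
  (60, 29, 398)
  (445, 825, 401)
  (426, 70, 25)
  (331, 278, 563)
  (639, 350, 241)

(26,176,272): 26+176 ≤ 272 → not valid
(17,117,228): 17+117 ≤ 228 → not valid
(194,309,487): 194+309 > 487 → valid
(29,60,398): 29+60 ≤ 398 → not valid
(401,445,825): 401+445 > 825 → valid
(25,70,426): 25+70 ≤ 426 → not valid
(278,331,563): 278+331 > 563 → valid
(241,350,639): 241+350 ≤ 639 → not valid
3 of the 8 triples form a triangle.

3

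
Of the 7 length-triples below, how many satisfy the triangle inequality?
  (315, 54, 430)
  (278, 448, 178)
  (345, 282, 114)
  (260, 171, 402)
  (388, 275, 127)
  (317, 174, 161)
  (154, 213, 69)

6

(54,315,430): 54+315 ≤ 430 → not valid
(178,278,448): 178+278 > 448 → valid
(114,282,345): 114+282 > 345 → valid
(171,260,402): 171+260 > 402 → valid
(127,275,388): 127+275 > 388 → valid
(161,174,317): 161+174 > 317 → valid
(69,154,213): 69+154 > 213 → valid
6 of the 7 triples form a triangle.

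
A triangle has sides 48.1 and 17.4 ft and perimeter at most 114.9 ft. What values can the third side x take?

30.7 < x ≤ 49.4 ft

Triangle inequality alone gives 30.7 < x < 65.5.
The perimeter condition gives x ≤ 114.9 − 48.1 − 17.4 = 49.4.
Intersecting the two: 30.7 < x ≤ 49.4.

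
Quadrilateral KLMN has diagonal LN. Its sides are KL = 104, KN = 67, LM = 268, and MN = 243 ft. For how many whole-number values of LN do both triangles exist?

From triangle KLN: 37 < LN < 171.
From triangle MLN: 25 < LN < 511.
Intersection: 37 < LN < 171, so integers 38 through 170: 133 values.

133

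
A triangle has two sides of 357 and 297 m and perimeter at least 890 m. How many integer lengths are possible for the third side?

418

Triangle inequality: 60 < x < 654. Perimeter ≥ 890 gives x ≥ 890 − 357 − 297 = 236.
So 236 ≤ x < 654; integers 236 through 653: 418 values.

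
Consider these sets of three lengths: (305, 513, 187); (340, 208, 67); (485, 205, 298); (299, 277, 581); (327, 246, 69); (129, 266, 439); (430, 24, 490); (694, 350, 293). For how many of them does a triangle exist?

(187,305,513): 187+305 ≤ 513 → not valid
(67,208,340): 67+208 ≤ 340 → not valid
(205,298,485): 205+298 > 485 → valid
(277,299,581): 277+299 ≤ 581 → not valid
(69,246,327): 69+246 ≤ 327 → not valid
(129,266,439): 129+266 ≤ 439 → not valid
(24,430,490): 24+430 ≤ 490 → not valid
(293,350,694): 293+350 ≤ 694 → not valid
1 of the 8 triples forms a triangle.

1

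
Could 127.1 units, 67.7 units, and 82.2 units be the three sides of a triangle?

Yes

The longest side is 127.1, and the other two sum to 149.9.
Since 149.9 > 127.1, the triangle inequality holds.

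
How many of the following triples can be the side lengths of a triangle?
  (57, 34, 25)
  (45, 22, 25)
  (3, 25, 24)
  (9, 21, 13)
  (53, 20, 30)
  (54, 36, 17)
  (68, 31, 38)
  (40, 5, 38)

(25,34,57): 25+34 > 57 → valid
(22,25,45): 22+25 > 45 → valid
(3,24,25): 3+24 > 25 → valid
(9,13,21): 9+13 > 21 → valid
(20,30,53): 20+30 ≤ 53 → not valid
(17,36,54): 17+36 ≤ 54 → not valid
(31,38,68): 31+38 > 68 → valid
(5,38,40): 5+38 > 40 → valid
6 of the 8 triples form a triangle.

6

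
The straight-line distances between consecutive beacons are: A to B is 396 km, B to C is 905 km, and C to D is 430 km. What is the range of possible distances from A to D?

79 ≤ AD ≤ 1731 km

The maximum is all hops collinear in one direction: 396 + 905 + 430 = 1731.
The longest hop is 905; the others sum to 826. Folding the others back against it leaves at least 905 − 826 = 79.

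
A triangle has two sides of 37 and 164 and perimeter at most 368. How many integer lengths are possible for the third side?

40

Triangle inequality: 127 < x < 201. Perimeter ≤ 368 gives x ≤ 368 − 37 − 164 = 167.
So 127 < x ≤ 167; integers 128 through 167: 40 values.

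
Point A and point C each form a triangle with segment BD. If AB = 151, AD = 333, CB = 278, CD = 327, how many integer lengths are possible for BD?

301

From triangle ABD: 182 < BD < 484.
From triangle CBD: 49 < BD < 605.
Intersection: 182 < BD < 484, so integers 183 through 483: 301 values.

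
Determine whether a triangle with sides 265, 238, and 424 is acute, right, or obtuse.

Compare the square of the longest side to the sum of squares of the other two: 238² + 265² = 126869 < 179776 = 424².

obtuse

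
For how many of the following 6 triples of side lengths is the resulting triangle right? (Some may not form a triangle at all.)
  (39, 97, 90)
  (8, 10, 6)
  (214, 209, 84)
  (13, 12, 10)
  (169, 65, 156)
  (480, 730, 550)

3

(39,97,90): 39²+90² = 9621 > 9409 = 97² → acute
(8,10,6): 6²+8² = 100 = 10² → right
(214,209,84): 84²+209² = 50737 > 45796 = 214² → acute
(13,12,10): 10²+12² = 244 > 169 = 13² → acute
(169,65,156): 65²+156² = 28561 = 169² → right
(480,730,550): 480²+550² = 532900 = 730² → right
3 of the 6 are right.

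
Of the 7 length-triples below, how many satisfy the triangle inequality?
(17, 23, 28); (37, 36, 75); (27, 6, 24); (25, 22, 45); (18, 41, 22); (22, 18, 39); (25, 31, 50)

5

(17,23,28): 17+23 > 28 → valid
(36,37,75): 36+37 ≤ 75 → not valid
(6,24,27): 6+24 > 27 → valid
(22,25,45): 22+25 > 45 → valid
(18,22,41): 18+22 ≤ 41 → not valid
(18,22,39): 18+22 > 39 → valid
(25,31,50): 25+31 > 50 → valid
5 of the 7 triples form a triangle.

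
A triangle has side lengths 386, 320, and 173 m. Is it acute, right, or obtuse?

Compare the square of the longest side to the sum of squares of the other two: 173² + 320² = 132329 < 148996 = 386².

obtuse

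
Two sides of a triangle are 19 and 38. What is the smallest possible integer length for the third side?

The third side must be strictly greater than |19 − 38| = 19.
The smallest integer above 19 is 20.

20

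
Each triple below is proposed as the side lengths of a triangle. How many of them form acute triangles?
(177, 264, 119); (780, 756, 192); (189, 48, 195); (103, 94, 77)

(177,264,119): 119²+177² = 45490 < 69696 = 264² → obtuse
(780,756,192): 192²+756² = 608400 = 780² → right
(189,48,195): 48²+189² = 38025 = 195² → right
(103,94,77): 77²+94² = 14765 > 10609 = 103² → acute
1 of the 4 is acute.

1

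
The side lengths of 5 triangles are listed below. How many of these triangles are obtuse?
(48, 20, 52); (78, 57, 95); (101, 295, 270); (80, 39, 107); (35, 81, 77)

(48,20,52): 20²+48² = 2704 = 52² → right
(78,57,95): 57²+78² = 9333 > 9025 = 95² → acute
(101,295,270): 101²+270² = 83101 < 87025 = 295² → obtuse
(80,39,107): 39²+80² = 7921 < 11449 = 107² → obtuse
(35,81,77): 35²+77² = 7154 > 6561 = 81² → acute
2 of the 5 are obtuse.

2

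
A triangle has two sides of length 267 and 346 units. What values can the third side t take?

By the triangle inequality, t must be less than 267 + 346 = 613 and greater than |267 − 346| = 79.

79 < t < 613 (units)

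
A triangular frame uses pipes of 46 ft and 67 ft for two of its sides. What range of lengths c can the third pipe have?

21 < c < 113 (ft)

By the triangle inequality, c must be less than 46 + 67 = 113 and greater than |46 − 67| = 21.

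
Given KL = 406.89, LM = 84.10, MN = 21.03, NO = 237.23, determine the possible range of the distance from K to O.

64.53 ≤ KO ≤ 749.25

The maximum is all hops collinear in one direction: 406.89 + 84.10 + 21.03 + 237.23 = 749.25.
The longest hop is 406.89; the others sum to 342.36. Folding the others back against it leaves at least 406.89 − 342.36 = 64.53.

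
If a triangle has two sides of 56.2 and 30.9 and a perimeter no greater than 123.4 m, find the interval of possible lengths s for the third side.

Triangle inequality alone gives 25.3 < s < 87.1.
The perimeter condition gives s ≤ 123.4 − 56.2 − 30.9 = 36.3.
Intersecting the two: 25.3 < s ≤ 36.3.

25.3 < s ≤ 36.3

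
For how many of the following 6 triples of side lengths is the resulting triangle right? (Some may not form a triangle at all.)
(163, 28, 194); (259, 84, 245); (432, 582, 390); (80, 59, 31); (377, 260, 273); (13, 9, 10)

3

(163,28,194): 28+163 ≤ 194, not a triangle
(259,84,245): 84²+245² = 67081 = 259² → right
(432,582,390): 390²+432² = 338724 = 582² → right
(80,59,31): 31²+59² = 4442 < 6400 = 80² → obtuse
(377,260,273): 260²+273² = 142129 = 377² → right
(13,9,10): 9²+10² = 181 > 169 = 13² → acute
3 of the 6 are right.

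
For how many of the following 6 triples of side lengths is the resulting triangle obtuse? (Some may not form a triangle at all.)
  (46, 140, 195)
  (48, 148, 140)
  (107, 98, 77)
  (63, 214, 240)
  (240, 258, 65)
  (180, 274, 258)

(46,140,195): 46+140 ≤ 195, not a triangle
(48,148,140): 48²+140² = 21904 = 148² → right
(107,98,77): 77²+98² = 15533 > 11449 = 107² → acute
(63,214,240): 63²+214² = 49765 < 57600 = 240² → obtuse
(240,258,65): 65²+240² = 61825 < 66564 = 258² → obtuse
(180,274,258): 180²+258² = 98964 > 75076 = 274² → acute
2 of the 6 are obtuse.

2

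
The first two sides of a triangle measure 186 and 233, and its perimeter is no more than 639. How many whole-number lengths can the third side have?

173

Triangle inequality: 47 < x < 419. Perimeter ≤ 639 gives x ≤ 639 − 186 − 233 = 220.
So 47 < x ≤ 220; integers 48 through 220: 173 values.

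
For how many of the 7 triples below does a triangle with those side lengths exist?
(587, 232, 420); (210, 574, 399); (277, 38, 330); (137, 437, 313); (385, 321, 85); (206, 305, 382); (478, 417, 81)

6

(232,420,587): 232+420 > 587 → valid
(210,399,574): 210+399 > 574 → valid
(38,277,330): 38+277 ≤ 330 → not valid
(137,313,437): 137+313 > 437 → valid
(85,321,385): 85+321 > 385 → valid
(206,305,382): 206+305 > 382 → valid
(81,417,478): 81+417 > 478 → valid
6 of the 7 triples form a triangle.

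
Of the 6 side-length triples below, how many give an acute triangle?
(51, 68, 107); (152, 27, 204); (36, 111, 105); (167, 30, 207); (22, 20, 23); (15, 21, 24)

(51,68,107): 51²+68² = 7225 < 11449 = 107² → obtuse
(152,27,204): 27+152 ≤ 204, not a triangle
(36,111,105): 36²+105² = 12321 = 111² → right
(167,30,207): 30+167 ≤ 207, not a triangle
(22,20,23): 20²+22² = 884 > 529 = 23² → acute
(15,21,24): 15²+21² = 666 > 576 = 24² → acute
2 of the 6 are acute.

2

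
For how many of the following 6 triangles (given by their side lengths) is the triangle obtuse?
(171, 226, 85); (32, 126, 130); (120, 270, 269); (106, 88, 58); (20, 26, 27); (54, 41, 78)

3

(171,226,85): 85²+171² = 36466 < 51076 = 226² → obtuse
(32,126,130): 32²+126² = 16900 = 130² → right
(120,270,269): 120²+269² = 86761 > 72900 = 270² → acute
(106,88,58): 58²+88² = 11108 < 11236 = 106² → obtuse
(20,26,27): 20²+26² = 1076 > 729 = 27² → acute
(54,41,78): 41²+54² = 4597 < 6084 = 78² → obtuse
3 of the 6 are obtuse.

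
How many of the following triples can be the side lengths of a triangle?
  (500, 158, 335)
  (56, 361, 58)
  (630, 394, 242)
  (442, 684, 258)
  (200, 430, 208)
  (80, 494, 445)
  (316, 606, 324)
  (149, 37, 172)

5

(158,335,500): 158+335 ≤ 500 → not valid
(56,58,361): 56+58 ≤ 361 → not valid
(242,394,630): 242+394 > 630 → valid
(258,442,684): 258+442 > 684 → valid
(200,208,430): 200+208 ≤ 430 → not valid
(80,445,494): 80+445 > 494 → valid
(316,324,606): 316+324 > 606 → valid
(37,149,172): 37+149 > 172 → valid
5 of the 8 triples form a triangle.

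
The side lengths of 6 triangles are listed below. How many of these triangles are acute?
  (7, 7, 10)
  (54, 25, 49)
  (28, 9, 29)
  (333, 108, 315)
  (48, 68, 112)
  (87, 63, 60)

(7,7,10): 7²+7² = 98 < 100 = 10² → obtuse
(54,25,49): 25²+49² = 3026 > 2916 = 54² → acute
(28,9,29): 9²+28² = 865 > 841 = 29² → acute
(333,108,315): 108²+315² = 110889 = 333² → right
(48,68,112): 48²+68² = 6928 < 12544 = 112² → obtuse
(87,63,60): 60²+63² = 7569 = 87² → right
2 of the 6 are acute.

2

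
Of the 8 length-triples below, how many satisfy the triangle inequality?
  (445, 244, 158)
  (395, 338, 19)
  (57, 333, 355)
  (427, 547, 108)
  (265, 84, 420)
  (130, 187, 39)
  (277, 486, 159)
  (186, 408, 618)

(158,244,445): 158+244 ≤ 445 → not valid
(19,338,395): 19+338 ≤ 395 → not valid
(57,333,355): 57+333 > 355 → valid
(108,427,547): 108+427 ≤ 547 → not valid
(84,265,420): 84+265 ≤ 420 → not valid
(39,130,187): 39+130 ≤ 187 → not valid
(159,277,486): 159+277 ≤ 486 → not valid
(186,408,618): 186+408 ≤ 618 → not valid
1 of the 8 triples forms a triangle.

1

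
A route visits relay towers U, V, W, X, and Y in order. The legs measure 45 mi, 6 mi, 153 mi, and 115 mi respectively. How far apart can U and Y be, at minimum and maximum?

The maximum is all hops collinear in one direction: 45 + 6 + 153 + 115 = 319.
The longest hop is 153; the others sum to 166. Since 153 ≤ 166, the path can fold back on itself completely, so the minimum distance is 0.

0 ≤ UY ≤ 319 mi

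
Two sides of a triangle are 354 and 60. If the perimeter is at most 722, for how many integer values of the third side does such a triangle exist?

Triangle inequality: 294 < x < 414. Perimeter ≤ 722 gives x ≤ 722 − 354 − 60 = 308.
So 294 < x ≤ 308; integers 295 through 308: 14 values.

14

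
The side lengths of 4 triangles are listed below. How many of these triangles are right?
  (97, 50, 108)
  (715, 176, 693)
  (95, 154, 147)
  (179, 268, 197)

1

(97,50,108): 50²+97² = 11909 > 11664 = 108² → acute
(715,176,693): 176²+693² = 511225 = 715² → right
(95,154,147): 95²+147² = 30634 > 23716 = 154² → acute
(179,268,197): 179²+197² = 70850 < 71824 = 268² → obtuse
1 of the 4 is right.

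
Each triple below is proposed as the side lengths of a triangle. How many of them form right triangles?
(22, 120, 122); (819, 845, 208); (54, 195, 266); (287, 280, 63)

3

(22,120,122): 22²+120² = 14884 = 122² → right
(819,845,208): 208²+819² = 714025 = 845² → right
(54,195,266): 54+195 ≤ 266, not a triangle
(287,280,63): 63²+280² = 82369 = 287² → right
3 of the 4 are right.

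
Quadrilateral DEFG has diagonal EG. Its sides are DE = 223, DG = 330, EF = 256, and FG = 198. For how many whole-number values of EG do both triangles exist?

346

From triangle DEG: 107 < EG < 553.
From triangle FEG: 58 < EG < 454.
Intersection: 107 < EG < 454, so integers 108 through 453: 346 values.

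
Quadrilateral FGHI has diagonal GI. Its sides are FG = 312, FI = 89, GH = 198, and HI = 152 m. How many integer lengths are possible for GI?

126

From triangle FGI: 223 < GI < 401.
From triangle HGI: 46 < GI < 350.
Intersection: 223 < GI < 350, so integers 224 through 349: 126 values.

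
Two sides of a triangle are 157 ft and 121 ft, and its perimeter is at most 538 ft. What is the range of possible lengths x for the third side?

Triangle inequality alone gives 36 < x < 278.
The perimeter condition gives x ≤ 538 − 157 − 121 = 260.
Intersecting the two: 36 < x ≤ 260.

36 < x ≤ 260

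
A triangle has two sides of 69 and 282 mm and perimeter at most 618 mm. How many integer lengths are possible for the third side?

54

Triangle inequality: 213 < x < 351. Perimeter ≤ 618 gives x ≤ 618 − 69 − 282 = 267.
So 213 < x ≤ 267; integers 214 through 267: 54 values.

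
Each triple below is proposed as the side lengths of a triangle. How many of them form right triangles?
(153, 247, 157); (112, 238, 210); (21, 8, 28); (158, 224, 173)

(153,247,157): 153²+157² = 48058 < 61009 = 247² → obtuse
(112,238,210): 112²+210² = 56644 = 238² → right
(21,8,28): 8²+21² = 505 < 784 = 28² → obtuse
(158,224,173): 158²+173² = 54893 > 50176 = 224² → acute
1 of the 4 is right.

1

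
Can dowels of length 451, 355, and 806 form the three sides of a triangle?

No

The two shorter sides sum to 806, exactly equal to the longest side 806.
That gives only a degenerate (flat) triangle — the inequality must be strict.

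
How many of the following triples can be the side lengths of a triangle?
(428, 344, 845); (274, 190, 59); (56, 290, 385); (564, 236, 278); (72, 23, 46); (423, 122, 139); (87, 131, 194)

(344,428,845): 344+428 ≤ 845 → not valid
(59,190,274): 59+190 ≤ 274 → not valid
(56,290,385): 56+290 ≤ 385 → not valid
(236,278,564): 236+278 ≤ 564 → not valid
(23,46,72): 23+46 ≤ 72 → not valid
(122,139,423): 122+139 ≤ 423 → not valid
(87,131,194): 87+131 > 194 → valid
1 of the 7 triples forms a triangle.

1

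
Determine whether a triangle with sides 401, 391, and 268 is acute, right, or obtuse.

Compare the square of the longest side to the sum of squares of the other two: 268² + 391² = 224705 > 160801 = 401².

acute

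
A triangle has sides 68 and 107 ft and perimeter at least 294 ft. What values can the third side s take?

Triangle inequality alone gives 39 < s < 175.
The perimeter condition gives s ≥ 294 − 68 − 107 = 119.
Intersecting the two: 119 ≤ s < 175.

119 ≤ s < 175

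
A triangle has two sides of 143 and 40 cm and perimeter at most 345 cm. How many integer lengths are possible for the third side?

Triangle inequality: 103 < x < 183. Perimeter ≤ 345 gives x ≤ 345 − 143 − 40 = 162.
So 103 < x ≤ 162; integers 104 through 162: 59 values.

59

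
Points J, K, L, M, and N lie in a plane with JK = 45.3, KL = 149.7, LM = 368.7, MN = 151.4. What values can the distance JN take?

The maximum is all hops collinear in one direction: 45.3 + 149.7 + 368.7 + 151.4 = 715.1.
The longest hop is 368.7; the others sum to 346.4. Folding the others back against it leaves at least 368.7 − 346.4 = 22.3.

22.3 ≤ JN ≤ 715.1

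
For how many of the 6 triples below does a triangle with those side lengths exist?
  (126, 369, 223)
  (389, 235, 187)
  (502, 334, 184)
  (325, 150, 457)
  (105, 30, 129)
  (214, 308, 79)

4

(126,223,369): 126+223 ≤ 369 → not valid
(187,235,389): 187+235 > 389 → valid
(184,334,502): 184+334 > 502 → valid
(150,325,457): 150+325 > 457 → valid
(30,105,129): 30+105 > 129 → valid
(79,214,308): 79+214 ≤ 308 → not valid
4 of the 6 triples form a triangle.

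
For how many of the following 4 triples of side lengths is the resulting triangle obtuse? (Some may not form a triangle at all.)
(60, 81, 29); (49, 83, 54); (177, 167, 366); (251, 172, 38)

(60,81,29): 29²+60² = 4441 < 6561 = 81² → obtuse
(49,83,54): 49²+54² = 5317 < 6889 = 83² → obtuse
(177,167,366): 167+177 ≤ 366, not a triangle
(251,172,38): 38+172 ≤ 251, not a triangle
2 of the 4 are obtuse.

2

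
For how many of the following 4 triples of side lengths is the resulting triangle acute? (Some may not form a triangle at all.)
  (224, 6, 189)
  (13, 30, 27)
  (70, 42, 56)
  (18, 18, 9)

(224,6,189): 6+189 ≤ 224, not a triangle
(13,30,27): 13²+27² = 898 < 900 = 30² → obtuse
(70,42,56): 42²+56² = 4900 = 70² → right
(18,18,9): 9²+18² = 405 > 324 = 18² → acute
1 of the 4 is acute.

1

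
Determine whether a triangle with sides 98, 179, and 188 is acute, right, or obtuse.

Compare the square of the longest side to the sum of squares of the other two: 98² + 179² = 41645 > 35344 = 188².

acute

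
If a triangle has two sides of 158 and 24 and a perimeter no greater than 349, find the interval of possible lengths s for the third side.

Triangle inequality alone gives 134 < s < 182.
The perimeter condition gives s ≤ 349 − 158 − 24 = 167.
Intersecting the two: 134 < s ≤ 167.

134 < s ≤ 167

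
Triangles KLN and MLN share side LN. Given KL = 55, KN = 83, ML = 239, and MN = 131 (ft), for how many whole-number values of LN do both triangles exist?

From triangle KLN: 28 < LN < 138.
From triangle MLN: 108 < LN < 370.
Intersection: 108 < LN < 138, so integers 109 through 137: 29 values.

29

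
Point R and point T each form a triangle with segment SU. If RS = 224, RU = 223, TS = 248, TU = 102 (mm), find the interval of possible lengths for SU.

146 < SU < 350

From triangle RSU: |224 − 223| < SU < 224 + 223, i.e. 1 < SU < 447.
From triangle TSU: 146 < SU < 350.
Both must hold, so SU lies in the intersection.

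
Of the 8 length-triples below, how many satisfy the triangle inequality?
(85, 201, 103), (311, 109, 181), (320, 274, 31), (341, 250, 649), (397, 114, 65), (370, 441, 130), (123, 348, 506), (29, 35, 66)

(85,103,201): 85+103 ≤ 201 → not valid
(109,181,311): 109+181 ≤ 311 → not valid
(31,274,320): 31+274 ≤ 320 → not valid
(250,341,649): 250+341 ≤ 649 → not valid
(65,114,397): 65+114 ≤ 397 → not valid
(130,370,441): 130+370 > 441 → valid
(123,348,506): 123+348 ≤ 506 → not valid
(29,35,66): 29+35 ≤ 66 → not valid
1 of the 8 triples forms a triangle.

1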